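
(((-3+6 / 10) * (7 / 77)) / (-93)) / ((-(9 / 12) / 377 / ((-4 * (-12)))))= -96512 / 1705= -56.61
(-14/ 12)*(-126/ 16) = 147/ 16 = 9.19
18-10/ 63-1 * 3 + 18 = 2069/ 63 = 32.84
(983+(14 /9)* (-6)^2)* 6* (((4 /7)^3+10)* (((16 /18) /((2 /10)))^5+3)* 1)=744764658262204 /6751269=110314765.75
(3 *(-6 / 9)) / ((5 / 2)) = -4 / 5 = -0.80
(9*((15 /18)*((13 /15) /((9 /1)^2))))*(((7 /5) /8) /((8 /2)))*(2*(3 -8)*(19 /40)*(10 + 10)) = -1729 /5184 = -0.33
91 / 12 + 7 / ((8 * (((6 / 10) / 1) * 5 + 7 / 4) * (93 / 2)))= 53627 / 7068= 7.59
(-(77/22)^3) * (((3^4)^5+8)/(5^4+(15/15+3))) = -1195967052287/5032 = -237672307.69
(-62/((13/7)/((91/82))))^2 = 2307361/1681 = 1372.61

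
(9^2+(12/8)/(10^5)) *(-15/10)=-48600009/400000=-121.50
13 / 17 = 0.76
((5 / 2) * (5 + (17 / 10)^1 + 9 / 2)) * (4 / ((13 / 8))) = 896 / 13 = 68.92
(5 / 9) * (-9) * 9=-45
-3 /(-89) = 3 /89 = 0.03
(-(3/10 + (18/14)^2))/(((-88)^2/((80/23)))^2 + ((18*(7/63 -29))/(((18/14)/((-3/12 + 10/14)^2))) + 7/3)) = -43065/109296825043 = -0.00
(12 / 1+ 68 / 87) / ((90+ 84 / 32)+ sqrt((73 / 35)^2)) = 0.13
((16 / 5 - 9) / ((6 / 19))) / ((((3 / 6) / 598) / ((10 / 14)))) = -329498 / 21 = -15690.38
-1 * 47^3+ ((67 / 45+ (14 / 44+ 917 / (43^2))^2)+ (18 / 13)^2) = -1306456505284313363 / 12583991096820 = -103818.93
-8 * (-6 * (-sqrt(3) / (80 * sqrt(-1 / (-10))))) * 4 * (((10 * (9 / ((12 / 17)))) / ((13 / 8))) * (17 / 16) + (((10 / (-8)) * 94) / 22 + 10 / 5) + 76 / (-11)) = -11406 * sqrt(30) / 65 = -961.13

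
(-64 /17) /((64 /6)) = -6 /17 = -0.35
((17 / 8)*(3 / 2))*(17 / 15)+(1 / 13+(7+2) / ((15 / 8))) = 8829 / 1040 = 8.49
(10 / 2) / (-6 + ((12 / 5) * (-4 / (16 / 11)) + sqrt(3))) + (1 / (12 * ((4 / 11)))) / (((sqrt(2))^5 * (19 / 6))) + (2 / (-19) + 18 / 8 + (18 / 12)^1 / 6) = -125 * sqrt(3) / 3894 + 11 * sqrt(2) / 1216 + 24542 / 12331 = 1.95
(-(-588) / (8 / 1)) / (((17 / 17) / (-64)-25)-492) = -672 / 4727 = -0.14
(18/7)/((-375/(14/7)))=-12/875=-0.01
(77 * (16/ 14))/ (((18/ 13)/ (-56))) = -32032/ 9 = -3559.11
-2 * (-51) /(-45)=-34 /15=-2.27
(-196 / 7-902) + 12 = -918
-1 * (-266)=266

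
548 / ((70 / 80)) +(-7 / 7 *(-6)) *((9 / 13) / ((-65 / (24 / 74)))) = 626.26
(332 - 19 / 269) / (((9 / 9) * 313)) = 89289 / 84197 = 1.06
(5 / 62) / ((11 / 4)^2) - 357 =-1339067 / 3751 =-356.99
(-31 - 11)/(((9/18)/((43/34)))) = -1806/17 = -106.24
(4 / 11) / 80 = 1 / 220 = 0.00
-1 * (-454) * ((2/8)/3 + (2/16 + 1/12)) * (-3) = -397.25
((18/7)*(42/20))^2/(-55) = -729/1375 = -0.53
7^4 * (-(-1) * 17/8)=40817/8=5102.12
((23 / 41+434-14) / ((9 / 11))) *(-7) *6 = -2655422 / 123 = -21588.80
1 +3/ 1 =4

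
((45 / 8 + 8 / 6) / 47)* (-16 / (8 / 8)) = -334 / 141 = -2.37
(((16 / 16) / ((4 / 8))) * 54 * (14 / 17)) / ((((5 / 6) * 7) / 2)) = 30.49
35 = 35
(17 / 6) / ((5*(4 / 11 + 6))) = 187 / 2100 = 0.09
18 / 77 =0.23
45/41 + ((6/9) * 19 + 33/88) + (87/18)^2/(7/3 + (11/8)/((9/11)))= 5675945/284376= 19.96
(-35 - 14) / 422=-49 / 422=-0.12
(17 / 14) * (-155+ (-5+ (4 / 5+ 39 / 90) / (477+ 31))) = -41452171 / 213360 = -194.28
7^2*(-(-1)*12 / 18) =98 / 3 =32.67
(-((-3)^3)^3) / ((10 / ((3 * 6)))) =177147 / 5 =35429.40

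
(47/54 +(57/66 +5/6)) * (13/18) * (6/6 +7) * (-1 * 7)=-277550/2673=-103.83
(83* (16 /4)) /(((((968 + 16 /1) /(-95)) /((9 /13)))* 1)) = -23655 /1066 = -22.19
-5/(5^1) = -1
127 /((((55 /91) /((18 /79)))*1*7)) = 29718 /4345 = 6.84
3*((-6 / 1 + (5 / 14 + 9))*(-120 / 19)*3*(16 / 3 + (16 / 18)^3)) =-4136000 / 3591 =-1151.77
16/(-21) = -16/21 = -0.76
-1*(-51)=51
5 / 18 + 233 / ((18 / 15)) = 1750 / 9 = 194.44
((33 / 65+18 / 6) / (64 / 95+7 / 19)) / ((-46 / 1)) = -0.07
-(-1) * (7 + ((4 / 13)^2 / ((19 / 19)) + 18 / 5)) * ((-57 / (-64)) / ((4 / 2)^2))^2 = 29361213 / 55377920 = 0.53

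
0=0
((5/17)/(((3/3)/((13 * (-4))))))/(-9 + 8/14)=1820/1003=1.81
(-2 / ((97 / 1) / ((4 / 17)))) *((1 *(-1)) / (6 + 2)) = 1 / 1649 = 0.00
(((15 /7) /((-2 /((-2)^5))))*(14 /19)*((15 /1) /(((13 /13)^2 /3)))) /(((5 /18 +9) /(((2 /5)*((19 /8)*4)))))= 77760 /167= 465.63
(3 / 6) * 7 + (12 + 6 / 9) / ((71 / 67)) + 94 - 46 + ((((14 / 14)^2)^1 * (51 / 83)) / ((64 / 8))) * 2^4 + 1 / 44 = 50332229 / 777876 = 64.70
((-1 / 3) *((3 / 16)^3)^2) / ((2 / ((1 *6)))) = -729 / 16777216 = -0.00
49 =49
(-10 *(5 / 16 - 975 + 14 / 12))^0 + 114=115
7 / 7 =1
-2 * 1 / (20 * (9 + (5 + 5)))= -1 / 190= -0.01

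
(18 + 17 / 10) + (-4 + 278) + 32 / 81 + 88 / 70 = 1674647 / 5670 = 295.35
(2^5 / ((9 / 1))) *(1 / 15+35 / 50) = 368 / 135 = 2.73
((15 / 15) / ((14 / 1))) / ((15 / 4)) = 0.02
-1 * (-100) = 100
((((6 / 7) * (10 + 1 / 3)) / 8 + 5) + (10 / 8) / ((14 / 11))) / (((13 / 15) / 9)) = 53595 / 728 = 73.62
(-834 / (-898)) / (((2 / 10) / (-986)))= -2055810 / 449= -4578.64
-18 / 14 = -9 / 7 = -1.29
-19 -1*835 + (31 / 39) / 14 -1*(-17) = -456971 / 546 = -836.94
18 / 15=6 / 5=1.20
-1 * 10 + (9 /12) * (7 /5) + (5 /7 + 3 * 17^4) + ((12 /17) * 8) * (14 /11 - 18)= 6557050769 /26180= 250460.30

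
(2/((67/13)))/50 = 13/1675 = 0.01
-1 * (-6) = 6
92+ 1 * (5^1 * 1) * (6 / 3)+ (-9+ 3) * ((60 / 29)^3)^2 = -219264021258 / 594823321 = -368.62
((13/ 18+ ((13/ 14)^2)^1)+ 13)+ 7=38075/ 1764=21.58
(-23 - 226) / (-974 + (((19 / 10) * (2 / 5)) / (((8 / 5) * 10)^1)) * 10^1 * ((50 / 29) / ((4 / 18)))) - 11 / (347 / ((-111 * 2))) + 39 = 3616225671 / 78114211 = 46.29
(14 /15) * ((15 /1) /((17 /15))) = 210 /17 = 12.35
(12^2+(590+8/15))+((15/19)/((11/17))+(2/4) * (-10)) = 2290912/3135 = 730.75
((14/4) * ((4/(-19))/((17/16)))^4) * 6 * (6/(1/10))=21139292160/10884540241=1.94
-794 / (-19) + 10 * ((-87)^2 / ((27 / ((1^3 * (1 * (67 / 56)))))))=5419661 / 1596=3395.78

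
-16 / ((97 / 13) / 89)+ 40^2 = 136688 / 97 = 1409.15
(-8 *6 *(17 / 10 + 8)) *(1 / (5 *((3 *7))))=-776 / 175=-4.43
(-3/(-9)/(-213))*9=-1/71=-0.01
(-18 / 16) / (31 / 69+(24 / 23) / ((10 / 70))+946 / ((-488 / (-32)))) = -0.02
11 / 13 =0.85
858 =858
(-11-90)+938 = 837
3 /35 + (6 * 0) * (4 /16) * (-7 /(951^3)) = 3 /35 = 0.09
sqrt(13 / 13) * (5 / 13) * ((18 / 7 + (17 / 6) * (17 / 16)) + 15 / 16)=1685 / 672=2.51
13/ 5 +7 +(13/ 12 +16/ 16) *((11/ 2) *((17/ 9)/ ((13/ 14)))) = 231017/ 7020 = 32.91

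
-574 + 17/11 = -6297/11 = -572.45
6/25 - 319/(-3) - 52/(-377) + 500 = 1319597/2175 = 606.71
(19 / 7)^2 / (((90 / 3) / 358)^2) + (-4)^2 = 1065.14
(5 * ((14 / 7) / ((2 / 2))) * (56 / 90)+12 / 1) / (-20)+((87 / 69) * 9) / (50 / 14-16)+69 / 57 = -12067 / 19665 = -0.61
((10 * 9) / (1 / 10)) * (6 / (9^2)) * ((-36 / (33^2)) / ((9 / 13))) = -10400 / 3267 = -3.18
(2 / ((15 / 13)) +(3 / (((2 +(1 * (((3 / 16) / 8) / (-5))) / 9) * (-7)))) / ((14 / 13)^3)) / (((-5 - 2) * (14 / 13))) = -1403517791 / 6774817665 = -0.21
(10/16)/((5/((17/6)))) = 17/48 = 0.35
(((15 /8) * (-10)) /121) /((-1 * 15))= 5 /484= 0.01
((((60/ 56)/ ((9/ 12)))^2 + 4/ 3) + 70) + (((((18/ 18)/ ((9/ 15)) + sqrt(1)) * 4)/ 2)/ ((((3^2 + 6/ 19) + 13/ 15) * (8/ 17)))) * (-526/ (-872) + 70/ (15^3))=309968831503/ 4184887140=74.07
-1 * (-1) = 1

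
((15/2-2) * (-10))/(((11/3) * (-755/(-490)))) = -1470/151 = -9.74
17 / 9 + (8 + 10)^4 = 944801 / 9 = 104977.89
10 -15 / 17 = 155 / 17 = 9.12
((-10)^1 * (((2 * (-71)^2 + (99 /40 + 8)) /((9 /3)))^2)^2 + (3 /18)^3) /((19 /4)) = -269657249667796.95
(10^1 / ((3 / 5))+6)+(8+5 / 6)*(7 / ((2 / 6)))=1249 / 6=208.17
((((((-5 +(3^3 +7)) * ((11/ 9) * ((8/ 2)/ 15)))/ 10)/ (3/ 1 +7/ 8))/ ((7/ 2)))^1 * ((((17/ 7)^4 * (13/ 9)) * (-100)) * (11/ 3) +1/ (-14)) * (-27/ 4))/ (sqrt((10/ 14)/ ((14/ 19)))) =3047993782636 * sqrt(190)/ 4772887875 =8802.57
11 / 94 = 0.12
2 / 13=0.15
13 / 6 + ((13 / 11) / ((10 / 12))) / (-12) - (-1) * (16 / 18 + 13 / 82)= 125663 / 40590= 3.10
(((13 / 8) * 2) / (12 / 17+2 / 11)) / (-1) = -3.66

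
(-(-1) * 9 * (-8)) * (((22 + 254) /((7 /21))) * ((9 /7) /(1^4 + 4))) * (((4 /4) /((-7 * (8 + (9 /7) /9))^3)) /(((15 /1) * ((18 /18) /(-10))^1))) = -13248 /240065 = -0.06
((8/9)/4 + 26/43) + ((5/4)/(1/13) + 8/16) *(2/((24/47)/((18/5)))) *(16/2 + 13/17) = 544959961/263160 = 2070.83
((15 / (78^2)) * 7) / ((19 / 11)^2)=4235 / 732108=0.01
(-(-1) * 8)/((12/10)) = 20/3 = 6.67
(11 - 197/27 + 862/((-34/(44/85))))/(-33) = 367528/1287495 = 0.29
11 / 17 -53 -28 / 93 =-83246 / 1581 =-52.65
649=649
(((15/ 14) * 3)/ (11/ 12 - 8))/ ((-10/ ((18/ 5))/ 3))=0.49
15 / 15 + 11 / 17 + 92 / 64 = 839 / 272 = 3.08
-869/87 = -9.99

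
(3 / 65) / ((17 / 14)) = 42 / 1105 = 0.04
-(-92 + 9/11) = 1003/11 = 91.18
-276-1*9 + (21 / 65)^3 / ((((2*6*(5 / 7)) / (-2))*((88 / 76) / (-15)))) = -3442565787 / 12083500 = -284.90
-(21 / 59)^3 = -9261 / 205379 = -0.05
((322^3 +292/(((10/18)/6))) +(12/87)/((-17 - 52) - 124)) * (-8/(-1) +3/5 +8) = 77555399511748/139925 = 554264066.55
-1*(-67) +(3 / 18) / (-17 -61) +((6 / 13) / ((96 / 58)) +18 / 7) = 457645 / 6552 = 69.85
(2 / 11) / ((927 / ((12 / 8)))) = 1 / 3399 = 0.00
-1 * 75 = -75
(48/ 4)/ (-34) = -6/ 17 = -0.35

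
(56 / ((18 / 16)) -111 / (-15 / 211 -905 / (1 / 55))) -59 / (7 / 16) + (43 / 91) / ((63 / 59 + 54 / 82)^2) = -84.92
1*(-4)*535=-2140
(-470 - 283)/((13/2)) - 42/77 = -16644/143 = -116.39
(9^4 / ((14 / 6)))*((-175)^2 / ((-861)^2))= 1366875 / 11767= 116.16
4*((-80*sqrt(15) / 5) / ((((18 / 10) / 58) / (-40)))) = 319478.09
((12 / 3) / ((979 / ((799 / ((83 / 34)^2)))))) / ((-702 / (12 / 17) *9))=-434656 / 7101780543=-0.00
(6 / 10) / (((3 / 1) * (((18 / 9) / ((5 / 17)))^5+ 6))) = 625 / 45454174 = 0.00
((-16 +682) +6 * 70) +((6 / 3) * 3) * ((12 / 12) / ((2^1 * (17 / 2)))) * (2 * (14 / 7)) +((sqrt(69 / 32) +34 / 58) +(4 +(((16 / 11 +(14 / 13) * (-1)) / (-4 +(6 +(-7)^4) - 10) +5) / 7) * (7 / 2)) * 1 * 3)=sqrt(138) / 8 +373678992473 / 337408214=1108.97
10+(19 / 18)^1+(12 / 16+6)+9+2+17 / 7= 7871 / 252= 31.23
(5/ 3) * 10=50/ 3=16.67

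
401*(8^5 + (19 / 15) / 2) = 394206659 / 30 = 13140221.97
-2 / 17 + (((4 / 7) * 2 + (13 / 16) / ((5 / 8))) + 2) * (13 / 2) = 68451 / 2380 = 28.76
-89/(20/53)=-4717/20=-235.85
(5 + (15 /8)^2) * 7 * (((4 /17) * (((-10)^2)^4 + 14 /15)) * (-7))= -4005750037387 /408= -9818014797.52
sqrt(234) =3 * sqrt(26) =15.30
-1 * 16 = -16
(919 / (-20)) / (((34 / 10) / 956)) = -219641 / 17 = -12920.06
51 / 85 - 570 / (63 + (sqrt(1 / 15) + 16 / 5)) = -6582108 / 821695 + 1425 * sqrt(15) / 164339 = -7.98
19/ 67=0.28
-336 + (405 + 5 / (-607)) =41878 / 607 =68.99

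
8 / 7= 1.14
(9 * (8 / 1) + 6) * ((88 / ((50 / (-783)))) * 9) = -24185304 / 25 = -967412.16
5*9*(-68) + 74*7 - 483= -3025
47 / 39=1.21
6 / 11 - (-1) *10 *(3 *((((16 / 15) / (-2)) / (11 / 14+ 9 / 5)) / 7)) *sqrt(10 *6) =-6.30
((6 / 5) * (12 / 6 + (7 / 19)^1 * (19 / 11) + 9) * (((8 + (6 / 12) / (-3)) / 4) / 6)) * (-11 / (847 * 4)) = -188 / 12705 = -0.01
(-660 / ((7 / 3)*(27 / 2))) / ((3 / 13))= -5720 / 63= -90.79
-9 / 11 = -0.82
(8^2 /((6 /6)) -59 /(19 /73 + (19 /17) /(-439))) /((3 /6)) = -23156901 /70205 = -329.85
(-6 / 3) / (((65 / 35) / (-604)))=8456 / 13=650.46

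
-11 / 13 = -0.85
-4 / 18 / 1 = -2 / 9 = -0.22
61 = 61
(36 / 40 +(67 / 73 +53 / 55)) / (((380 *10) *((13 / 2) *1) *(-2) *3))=-1489 / 79336400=-0.00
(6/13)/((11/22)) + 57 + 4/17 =12853/221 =58.16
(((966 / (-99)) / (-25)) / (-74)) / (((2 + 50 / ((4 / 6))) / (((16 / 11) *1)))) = -368 / 3693525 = -0.00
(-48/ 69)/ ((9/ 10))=-160/ 207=-0.77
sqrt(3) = 1.73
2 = 2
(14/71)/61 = 14/4331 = 0.00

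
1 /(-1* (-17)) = 1 /17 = 0.06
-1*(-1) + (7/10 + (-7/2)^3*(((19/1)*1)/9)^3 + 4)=-11596973/29160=-397.70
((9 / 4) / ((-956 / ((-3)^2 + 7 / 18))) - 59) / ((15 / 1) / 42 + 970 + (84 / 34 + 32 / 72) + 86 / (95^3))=-0.06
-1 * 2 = -2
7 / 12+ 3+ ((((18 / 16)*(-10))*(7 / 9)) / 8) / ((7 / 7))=239 / 96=2.49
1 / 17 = 0.06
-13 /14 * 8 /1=-7.43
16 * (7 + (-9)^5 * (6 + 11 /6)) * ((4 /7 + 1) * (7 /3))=-81407656 /3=-27135885.33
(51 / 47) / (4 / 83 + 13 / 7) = 9877 / 17343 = 0.57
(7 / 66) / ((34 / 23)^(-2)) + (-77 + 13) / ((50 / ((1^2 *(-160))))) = 17896198 / 87285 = 205.03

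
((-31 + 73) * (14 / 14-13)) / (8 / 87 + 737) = -6264 / 9161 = -0.68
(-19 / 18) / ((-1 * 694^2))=19 / 8669448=0.00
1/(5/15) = 3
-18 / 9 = -2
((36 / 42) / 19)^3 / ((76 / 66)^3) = 970299 / 16136737183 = 0.00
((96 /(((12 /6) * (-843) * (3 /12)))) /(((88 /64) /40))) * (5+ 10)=-307200 /3091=-99.39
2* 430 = 860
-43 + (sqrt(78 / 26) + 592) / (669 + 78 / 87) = -818193 / 19427 + 29 * sqrt(3) / 19427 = -42.11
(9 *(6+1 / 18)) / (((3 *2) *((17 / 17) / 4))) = 109 / 3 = 36.33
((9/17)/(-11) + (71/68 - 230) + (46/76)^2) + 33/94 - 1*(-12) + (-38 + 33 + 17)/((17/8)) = -1336646511/6345658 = -210.64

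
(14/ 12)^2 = 49/ 36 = 1.36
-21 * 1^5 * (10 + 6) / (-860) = 84 / 215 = 0.39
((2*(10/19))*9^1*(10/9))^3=1166.35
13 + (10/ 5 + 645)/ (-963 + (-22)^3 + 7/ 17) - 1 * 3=1962801/ 197380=9.94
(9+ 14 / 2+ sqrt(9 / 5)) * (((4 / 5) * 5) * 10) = 24 * sqrt(5)+ 640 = 693.67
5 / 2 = 2.50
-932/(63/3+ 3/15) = -2330/53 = -43.96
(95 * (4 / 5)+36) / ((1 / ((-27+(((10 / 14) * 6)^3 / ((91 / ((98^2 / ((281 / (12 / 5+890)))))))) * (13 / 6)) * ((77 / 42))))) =3296752536 / 281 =11732215.43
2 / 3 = 0.67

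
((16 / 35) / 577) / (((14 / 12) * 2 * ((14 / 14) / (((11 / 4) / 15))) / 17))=748 / 706825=0.00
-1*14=-14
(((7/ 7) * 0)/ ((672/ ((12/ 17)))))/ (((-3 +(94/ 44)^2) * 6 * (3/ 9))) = 0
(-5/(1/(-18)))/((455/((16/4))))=72/91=0.79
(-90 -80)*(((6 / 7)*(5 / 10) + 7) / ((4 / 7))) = -2210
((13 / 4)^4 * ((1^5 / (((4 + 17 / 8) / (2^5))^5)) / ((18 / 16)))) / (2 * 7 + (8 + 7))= 981348487528448 / 73726039989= 13310.74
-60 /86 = -30 /43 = -0.70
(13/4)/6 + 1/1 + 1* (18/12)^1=73/24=3.04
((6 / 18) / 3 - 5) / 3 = -1.63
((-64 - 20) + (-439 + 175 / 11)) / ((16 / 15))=-41835 / 88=-475.40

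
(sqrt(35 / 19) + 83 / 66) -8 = -445 / 66 + sqrt(665) / 19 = -5.39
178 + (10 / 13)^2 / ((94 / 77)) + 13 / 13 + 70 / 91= 180.25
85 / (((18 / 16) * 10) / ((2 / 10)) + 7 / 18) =1.50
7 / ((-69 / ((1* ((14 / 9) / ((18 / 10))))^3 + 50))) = -5.14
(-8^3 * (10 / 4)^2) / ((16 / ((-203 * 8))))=324800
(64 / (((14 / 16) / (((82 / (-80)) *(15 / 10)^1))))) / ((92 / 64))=-62976 / 805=-78.23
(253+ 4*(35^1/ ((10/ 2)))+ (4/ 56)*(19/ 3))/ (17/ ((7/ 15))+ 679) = 11821/ 30048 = 0.39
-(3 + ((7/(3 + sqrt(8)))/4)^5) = -56525013/1024 + 19983523* sqrt(2)/512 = -3.00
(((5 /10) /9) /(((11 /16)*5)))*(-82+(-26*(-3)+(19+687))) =11.35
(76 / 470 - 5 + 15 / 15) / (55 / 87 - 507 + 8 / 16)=156948 / 20684935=0.01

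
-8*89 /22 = -356 /11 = -32.36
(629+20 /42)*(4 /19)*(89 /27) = 4705964 /10773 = 436.83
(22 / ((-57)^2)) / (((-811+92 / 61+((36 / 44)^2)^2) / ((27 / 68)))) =-29472333 / 8868673430732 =-0.00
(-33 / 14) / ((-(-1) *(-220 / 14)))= 3 / 20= 0.15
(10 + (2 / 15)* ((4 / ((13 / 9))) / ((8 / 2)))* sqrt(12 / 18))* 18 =36* sqrt(6) / 65 + 180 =181.36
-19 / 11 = -1.73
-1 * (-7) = 7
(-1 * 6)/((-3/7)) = 14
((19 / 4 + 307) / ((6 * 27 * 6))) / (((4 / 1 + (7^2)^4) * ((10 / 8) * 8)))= 1247 / 224135618400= 0.00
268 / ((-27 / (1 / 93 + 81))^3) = -114607131213472 / 15832158831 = -7238.88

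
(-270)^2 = 72900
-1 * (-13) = 13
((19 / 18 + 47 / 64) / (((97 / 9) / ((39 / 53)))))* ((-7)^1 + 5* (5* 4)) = 3739437 / 329024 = 11.37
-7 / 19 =-0.37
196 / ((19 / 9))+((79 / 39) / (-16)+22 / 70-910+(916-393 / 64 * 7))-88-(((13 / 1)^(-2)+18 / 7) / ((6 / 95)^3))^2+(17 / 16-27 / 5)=-81150322361690319613 / 775372885560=-104659737.11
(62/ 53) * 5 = 310/ 53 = 5.85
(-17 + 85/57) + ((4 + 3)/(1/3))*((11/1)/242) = -18251/1254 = -14.55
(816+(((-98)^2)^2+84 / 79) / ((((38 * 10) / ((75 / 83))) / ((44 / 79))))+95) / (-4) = -30767.78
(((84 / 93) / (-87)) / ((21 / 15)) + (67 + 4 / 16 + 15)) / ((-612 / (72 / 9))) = -887233 / 825282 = -1.08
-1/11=-0.09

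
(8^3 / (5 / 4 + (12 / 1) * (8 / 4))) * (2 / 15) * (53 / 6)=108544 / 4545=23.88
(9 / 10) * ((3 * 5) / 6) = 9 / 4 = 2.25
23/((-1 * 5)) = -23/5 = -4.60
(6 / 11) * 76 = 456 / 11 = 41.45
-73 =-73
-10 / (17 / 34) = -20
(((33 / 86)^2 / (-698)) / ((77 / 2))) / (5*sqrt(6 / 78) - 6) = 495*sqrt(13) / 8004313604 + 3861 / 4002156802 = 0.00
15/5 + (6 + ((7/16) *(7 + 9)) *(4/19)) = 199/19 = 10.47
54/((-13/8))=-432/13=-33.23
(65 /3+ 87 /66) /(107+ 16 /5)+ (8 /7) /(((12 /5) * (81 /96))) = 5312605 /6873174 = 0.77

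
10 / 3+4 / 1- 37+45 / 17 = -1378 / 51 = -27.02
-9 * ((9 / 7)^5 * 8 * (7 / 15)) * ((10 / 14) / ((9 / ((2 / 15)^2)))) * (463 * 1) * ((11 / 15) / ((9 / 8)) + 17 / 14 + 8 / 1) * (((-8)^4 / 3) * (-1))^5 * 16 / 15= 2548177443388158562550153216 / 661775625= 3850515714277265141.87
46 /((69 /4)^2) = 32 /207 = 0.15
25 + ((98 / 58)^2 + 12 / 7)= 174074 / 5887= 29.57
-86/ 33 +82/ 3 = 272/ 11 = 24.73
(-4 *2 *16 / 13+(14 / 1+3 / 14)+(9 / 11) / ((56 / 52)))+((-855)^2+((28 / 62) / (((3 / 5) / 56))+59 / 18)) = 408348100513 / 558558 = 731075.56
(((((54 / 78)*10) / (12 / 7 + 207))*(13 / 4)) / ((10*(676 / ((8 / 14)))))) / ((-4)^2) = 3 / 5267392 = 0.00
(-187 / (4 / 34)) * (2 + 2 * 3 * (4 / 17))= -5423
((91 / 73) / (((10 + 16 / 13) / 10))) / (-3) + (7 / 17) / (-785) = -79047584 / 213346515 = -0.37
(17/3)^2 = 289/9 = 32.11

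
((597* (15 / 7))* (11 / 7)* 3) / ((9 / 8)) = 262680 / 49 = 5360.82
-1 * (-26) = 26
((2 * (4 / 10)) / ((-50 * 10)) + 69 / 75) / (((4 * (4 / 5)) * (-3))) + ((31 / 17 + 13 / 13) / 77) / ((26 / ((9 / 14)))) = -33863153 / 357357000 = -0.09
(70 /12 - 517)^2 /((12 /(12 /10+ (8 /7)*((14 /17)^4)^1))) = 3389374335947 /90202680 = 37575.10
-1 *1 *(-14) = 14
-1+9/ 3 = 2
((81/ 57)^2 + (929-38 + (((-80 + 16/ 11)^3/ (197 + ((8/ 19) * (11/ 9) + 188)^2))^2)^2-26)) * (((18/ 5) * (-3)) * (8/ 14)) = -2023579324442535170138647385757654598955334847155930954480/ 9454747139320750169825406550359844355602980248867647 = -214027.86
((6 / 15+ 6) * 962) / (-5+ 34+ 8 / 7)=215488 / 1055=204.25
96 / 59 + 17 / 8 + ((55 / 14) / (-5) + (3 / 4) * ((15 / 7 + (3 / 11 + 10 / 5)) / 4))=137901 / 36344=3.79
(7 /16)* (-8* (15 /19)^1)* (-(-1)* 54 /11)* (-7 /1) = 19845 /209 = 94.95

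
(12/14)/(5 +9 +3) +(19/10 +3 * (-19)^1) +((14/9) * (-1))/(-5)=-586249/10710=-54.74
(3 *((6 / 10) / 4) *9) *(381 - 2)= 30699 / 20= 1534.95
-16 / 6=-2.67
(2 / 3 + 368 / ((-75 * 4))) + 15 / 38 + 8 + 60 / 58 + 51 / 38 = 140661 / 13775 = 10.21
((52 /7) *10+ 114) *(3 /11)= 3954 /77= 51.35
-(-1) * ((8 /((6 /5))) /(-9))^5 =-3200000 /14348907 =-0.22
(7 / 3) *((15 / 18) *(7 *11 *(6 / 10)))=539 / 6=89.83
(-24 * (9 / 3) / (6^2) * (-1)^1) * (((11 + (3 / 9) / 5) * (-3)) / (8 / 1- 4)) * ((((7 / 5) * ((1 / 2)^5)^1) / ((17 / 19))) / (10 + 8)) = -11039 / 244800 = -0.05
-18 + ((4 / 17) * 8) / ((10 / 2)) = -1498 / 85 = -17.62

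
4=4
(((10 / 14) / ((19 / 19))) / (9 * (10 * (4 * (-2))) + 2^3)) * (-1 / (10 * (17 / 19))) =19 / 169456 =0.00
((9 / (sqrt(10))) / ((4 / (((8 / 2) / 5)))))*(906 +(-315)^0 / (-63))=57077*sqrt(10) / 350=515.70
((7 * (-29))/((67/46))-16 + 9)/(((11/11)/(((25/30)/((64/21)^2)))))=-7208145/548864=-13.13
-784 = -784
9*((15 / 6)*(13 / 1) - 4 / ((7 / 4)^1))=3807 / 14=271.93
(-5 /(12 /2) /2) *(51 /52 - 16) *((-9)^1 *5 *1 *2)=-58575 /104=-563.22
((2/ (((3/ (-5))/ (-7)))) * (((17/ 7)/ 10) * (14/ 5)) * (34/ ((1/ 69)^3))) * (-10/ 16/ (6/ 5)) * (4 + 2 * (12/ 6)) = -738415230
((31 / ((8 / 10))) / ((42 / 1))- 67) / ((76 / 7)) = -11101 / 1824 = -6.09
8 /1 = 8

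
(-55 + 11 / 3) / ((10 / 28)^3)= -422576 / 375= -1126.87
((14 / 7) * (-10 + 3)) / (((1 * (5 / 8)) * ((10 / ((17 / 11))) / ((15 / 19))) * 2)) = -1428 / 1045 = -1.37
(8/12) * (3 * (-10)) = -20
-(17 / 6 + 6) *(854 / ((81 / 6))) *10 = -452620 / 81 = -5587.90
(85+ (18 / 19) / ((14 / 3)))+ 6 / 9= 34262 / 399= 85.87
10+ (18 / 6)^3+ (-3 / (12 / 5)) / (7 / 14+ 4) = 661 / 18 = 36.72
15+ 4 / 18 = 137 / 9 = 15.22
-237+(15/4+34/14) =-6463/28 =-230.82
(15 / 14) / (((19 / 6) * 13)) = 45 / 1729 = 0.03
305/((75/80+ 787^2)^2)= 78080/98206494586561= 0.00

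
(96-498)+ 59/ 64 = -25669/ 64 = -401.08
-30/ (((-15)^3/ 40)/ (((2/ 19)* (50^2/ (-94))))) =-8000/ 8037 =-1.00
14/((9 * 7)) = 2/9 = 0.22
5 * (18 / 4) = 45 / 2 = 22.50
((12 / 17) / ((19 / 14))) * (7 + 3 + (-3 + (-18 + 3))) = -1344 / 323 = -4.16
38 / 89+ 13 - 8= 483 / 89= 5.43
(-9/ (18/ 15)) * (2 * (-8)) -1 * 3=117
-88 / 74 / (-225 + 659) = -22 / 8029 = -0.00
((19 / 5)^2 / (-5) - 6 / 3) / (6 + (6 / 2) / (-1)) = -611 / 375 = -1.63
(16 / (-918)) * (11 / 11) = -8 / 459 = -0.02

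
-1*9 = -9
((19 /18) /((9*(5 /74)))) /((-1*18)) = -703 /7290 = -0.10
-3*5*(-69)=1035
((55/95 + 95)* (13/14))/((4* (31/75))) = 221325/4123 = 53.68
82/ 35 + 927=32527/ 35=929.34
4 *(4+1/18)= 146/9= 16.22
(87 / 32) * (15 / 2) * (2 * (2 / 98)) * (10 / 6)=2175 / 1568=1.39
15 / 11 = 1.36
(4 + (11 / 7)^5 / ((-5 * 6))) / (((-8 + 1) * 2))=-1855789 / 7058940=-0.26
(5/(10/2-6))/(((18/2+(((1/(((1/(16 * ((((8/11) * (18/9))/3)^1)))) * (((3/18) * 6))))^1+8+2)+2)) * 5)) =-33/949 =-0.03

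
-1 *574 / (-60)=287 / 30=9.57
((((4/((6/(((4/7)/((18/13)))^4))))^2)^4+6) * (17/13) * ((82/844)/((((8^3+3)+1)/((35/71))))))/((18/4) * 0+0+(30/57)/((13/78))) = 988496768829547431805698891398941251968774809801199550049120541393/4286320923806555491720271682044612335220601180591950827271715963025488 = 0.00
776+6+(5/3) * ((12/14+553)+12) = 36227/21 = 1725.10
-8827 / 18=-490.39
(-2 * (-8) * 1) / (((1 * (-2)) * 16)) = -1 / 2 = -0.50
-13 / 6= -2.17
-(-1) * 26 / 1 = 26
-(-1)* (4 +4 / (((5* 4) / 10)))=6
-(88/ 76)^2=-1.34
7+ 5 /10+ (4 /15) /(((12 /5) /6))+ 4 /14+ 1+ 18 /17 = 7505 /714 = 10.51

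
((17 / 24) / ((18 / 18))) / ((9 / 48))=34 / 9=3.78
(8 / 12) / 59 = 2 / 177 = 0.01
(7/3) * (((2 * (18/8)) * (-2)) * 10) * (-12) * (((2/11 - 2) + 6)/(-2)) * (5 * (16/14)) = -331200/11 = -30109.09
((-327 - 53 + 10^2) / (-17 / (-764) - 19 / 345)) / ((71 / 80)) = 5904192000 / 614221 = 9612.49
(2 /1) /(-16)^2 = 1 /128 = 0.01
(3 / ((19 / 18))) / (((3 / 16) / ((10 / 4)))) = 720 / 19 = 37.89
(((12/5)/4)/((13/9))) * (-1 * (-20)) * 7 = 756/13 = 58.15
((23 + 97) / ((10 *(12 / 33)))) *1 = 33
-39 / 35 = -1.11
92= 92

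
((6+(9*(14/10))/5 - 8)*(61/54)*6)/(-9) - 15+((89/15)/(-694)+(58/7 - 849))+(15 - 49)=-8756456299/9837450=-890.11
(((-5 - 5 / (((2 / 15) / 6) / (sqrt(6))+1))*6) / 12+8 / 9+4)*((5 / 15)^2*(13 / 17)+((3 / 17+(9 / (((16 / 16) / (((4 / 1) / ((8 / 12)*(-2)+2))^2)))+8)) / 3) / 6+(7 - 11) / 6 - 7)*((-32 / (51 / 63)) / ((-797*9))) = -1511797672 / 226663564977+1552600*sqrt(6) / 2798315617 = -0.01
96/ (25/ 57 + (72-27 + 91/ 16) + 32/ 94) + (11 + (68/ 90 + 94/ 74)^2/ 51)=4037789995390994/ 311900570241975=12.95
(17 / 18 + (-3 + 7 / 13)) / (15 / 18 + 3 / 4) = -710 / 741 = -0.96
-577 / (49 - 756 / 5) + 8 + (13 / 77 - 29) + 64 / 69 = -5529889 / 387849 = -14.26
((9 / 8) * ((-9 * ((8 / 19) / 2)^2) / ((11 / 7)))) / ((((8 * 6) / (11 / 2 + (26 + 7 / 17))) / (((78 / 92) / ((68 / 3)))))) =-23992605 / 3378590336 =-0.01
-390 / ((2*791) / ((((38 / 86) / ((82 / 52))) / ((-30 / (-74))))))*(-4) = 0.68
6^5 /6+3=1299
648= 648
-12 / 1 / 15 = -4 / 5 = -0.80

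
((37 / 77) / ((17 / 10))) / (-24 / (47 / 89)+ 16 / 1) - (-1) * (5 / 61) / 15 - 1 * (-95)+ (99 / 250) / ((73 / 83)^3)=770429639580214081 / 8060749483363500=95.58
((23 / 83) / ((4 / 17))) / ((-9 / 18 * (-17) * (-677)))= -23 / 112382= -0.00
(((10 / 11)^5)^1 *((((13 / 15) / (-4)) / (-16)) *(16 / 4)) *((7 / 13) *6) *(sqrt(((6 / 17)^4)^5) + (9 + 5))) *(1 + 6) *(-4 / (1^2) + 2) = -6914873892753190000 / 324677833661211899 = -21.30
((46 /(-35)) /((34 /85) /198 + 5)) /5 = -2277 /43330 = -0.05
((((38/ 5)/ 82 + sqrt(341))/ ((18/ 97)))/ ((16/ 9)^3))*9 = 1343547/ 1679360 + 70713*sqrt(341)/ 8192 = 160.20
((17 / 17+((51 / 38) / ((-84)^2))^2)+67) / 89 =543188717857 / 710938174464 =0.76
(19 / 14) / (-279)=-19 / 3906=-0.00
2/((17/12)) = 24/17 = 1.41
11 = 11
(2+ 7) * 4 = 36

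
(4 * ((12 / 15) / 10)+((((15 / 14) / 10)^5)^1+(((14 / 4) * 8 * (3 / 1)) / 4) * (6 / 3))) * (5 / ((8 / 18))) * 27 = 4424683826817 / 344207360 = 12854.70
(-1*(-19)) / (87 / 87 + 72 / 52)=247 / 31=7.97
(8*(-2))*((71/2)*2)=-1136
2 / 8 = 1 / 4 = 0.25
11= 11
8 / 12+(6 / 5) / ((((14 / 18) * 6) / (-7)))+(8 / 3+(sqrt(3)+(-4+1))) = -22 / 15+sqrt(3) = 0.27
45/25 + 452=2269/5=453.80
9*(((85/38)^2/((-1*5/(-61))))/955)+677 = 186877969/275804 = 677.58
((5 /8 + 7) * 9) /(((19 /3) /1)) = 1647 /152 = 10.84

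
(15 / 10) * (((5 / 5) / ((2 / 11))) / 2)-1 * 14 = -79 / 8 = -9.88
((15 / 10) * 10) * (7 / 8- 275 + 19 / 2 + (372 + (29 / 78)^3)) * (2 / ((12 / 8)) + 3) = 127448525 / 18252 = 6982.72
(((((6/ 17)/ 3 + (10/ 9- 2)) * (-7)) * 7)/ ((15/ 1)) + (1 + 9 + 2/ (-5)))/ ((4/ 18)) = 13907/ 255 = 54.54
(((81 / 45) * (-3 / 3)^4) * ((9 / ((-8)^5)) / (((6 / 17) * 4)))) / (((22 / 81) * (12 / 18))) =-111537 / 57671680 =-0.00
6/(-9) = -2/3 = -0.67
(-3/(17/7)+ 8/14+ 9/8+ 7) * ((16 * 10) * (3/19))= 426180/2261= 188.49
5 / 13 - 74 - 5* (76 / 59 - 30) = 53647 / 767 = 69.94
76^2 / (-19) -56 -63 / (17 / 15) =-7065 / 17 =-415.59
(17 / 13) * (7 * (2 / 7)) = 34 / 13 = 2.62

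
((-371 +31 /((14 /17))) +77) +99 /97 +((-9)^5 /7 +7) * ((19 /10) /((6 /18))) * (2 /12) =-1602921 /194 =-8262.48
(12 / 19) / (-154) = -6 / 1463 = -0.00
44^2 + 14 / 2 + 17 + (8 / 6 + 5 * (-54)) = 5074 / 3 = 1691.33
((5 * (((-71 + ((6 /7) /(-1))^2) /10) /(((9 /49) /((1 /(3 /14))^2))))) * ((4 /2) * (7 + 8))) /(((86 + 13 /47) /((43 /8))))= -340956847 /43794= -7785.47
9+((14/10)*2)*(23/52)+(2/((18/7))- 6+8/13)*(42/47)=112211/18330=6.12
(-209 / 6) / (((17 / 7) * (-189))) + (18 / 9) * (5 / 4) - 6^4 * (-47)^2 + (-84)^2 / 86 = -169508029727 / 59211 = -2862779.38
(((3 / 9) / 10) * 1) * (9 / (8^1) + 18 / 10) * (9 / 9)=39 / 400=0.10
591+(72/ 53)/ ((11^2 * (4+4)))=3790092/ 6413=591.00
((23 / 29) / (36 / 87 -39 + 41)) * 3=69 / 70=0.99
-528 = -528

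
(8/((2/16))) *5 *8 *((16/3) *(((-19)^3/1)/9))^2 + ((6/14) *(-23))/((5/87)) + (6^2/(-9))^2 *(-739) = 1079119293960053/25515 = 42293525140.51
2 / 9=0.22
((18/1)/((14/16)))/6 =24/7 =3.43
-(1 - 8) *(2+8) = 70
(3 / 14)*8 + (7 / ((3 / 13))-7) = 526 / 21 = 25.05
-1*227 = -227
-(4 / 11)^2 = -16 / 121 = -0.13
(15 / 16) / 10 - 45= -1437 / 32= -44.91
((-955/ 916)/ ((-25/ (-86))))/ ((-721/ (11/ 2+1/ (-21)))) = 8213/ 302820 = 0.03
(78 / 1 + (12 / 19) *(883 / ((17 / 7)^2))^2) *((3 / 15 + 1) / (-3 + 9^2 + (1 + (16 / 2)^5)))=9035271036 / 17374957151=0.52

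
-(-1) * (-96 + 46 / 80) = -3817 / 40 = -95.42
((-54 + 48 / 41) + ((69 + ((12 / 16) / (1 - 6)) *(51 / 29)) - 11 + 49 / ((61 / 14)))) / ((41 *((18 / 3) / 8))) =7810329 / 14868445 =0.53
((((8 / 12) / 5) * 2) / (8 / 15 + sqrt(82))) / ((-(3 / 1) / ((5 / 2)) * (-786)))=-20 / 10838547 + 25 * sqrt(82) / 7225698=0.00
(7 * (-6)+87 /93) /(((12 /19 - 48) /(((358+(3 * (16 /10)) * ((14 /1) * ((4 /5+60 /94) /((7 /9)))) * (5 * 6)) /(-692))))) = -11612493131 /2268549000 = -5.12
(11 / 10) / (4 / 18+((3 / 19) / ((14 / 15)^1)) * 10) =13167 / 22910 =0.57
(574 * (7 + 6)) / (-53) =-7462 / 53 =-140.79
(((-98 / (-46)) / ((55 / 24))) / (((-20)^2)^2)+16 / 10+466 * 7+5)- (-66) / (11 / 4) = 83302780147 / 25300000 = 3292.60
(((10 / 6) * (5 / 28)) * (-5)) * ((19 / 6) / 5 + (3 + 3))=-4975 / 504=-9.87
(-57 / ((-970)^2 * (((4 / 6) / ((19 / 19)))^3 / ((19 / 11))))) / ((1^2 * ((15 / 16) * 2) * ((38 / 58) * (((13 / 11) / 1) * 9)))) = -1653 / 61158500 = -0.00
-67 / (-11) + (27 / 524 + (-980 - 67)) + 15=-5913043 / 5764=-1025.86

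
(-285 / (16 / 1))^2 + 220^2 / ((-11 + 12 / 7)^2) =38012209 / 43264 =878.61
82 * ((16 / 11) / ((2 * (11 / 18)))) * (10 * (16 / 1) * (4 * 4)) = 30228480 / 121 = 249822.15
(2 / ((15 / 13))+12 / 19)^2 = 454276 / 81225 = 5.59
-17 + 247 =230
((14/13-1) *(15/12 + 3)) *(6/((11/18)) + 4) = 646/143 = 4.52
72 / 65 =1.11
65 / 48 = 1.35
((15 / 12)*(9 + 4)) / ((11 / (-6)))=-195 / 22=-8.86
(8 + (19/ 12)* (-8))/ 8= -7/ 12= -0.58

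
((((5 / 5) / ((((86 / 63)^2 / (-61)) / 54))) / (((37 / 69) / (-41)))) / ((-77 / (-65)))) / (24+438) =8177182065 / 33111892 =246.96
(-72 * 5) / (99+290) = -360 / 389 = -0.93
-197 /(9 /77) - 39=-15520 /9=-1724.44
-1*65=-65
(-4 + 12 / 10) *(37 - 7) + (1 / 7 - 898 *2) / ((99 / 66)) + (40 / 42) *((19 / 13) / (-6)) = -149932 / 117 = -1281.47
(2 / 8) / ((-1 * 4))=-1 / 16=-0.06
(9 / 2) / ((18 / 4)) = 1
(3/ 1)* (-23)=-69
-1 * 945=-945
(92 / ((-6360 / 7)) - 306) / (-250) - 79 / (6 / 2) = -3326933 / 132500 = -25.11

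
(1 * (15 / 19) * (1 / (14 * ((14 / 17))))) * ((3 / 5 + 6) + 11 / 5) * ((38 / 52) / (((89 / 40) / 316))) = 62.54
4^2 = 16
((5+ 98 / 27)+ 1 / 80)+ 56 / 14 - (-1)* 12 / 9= 30187 / 2160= 13.98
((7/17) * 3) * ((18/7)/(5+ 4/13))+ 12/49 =16158/19159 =0.84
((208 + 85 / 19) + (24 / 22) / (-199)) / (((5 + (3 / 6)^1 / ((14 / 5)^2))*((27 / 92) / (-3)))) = -63737818592 / 148604643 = -428.91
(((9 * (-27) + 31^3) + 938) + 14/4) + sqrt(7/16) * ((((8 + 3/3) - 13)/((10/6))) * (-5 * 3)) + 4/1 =9 * sqrt(7) + 60987/2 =30517.31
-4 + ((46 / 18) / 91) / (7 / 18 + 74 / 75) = -224166 / 56329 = -3.98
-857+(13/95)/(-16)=-857.01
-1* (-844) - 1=843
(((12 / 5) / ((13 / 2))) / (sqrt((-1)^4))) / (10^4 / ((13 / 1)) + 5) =8 / 16775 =0.00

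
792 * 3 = 2376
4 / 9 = 0.44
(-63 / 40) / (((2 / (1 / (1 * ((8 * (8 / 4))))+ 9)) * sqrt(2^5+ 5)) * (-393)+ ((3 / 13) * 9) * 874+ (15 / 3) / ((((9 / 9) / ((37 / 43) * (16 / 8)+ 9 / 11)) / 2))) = -576142801379145 / 617994513799939072 - 27148140230211 * sqrt(37) / 617994513799939072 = -0.00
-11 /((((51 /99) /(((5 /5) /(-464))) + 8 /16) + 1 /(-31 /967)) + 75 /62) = 11253 /274690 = 0.04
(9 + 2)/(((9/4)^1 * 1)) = 44/9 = 4.89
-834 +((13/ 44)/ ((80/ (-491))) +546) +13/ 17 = -17296671/ 59840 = -289.05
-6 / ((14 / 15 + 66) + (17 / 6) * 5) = -60 / 811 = -0.07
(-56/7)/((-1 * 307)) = 8/307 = 0.03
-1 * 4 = -4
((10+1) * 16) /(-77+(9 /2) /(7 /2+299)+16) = -6655 /2306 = -2.89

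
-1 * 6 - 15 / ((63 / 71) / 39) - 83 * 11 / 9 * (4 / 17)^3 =-206327593 / 309519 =-666.61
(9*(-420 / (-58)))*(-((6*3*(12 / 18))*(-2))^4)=-627056640 / 29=-21622642.76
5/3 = 1.67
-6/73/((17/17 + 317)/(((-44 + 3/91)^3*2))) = 128096024002/2915566199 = 43.94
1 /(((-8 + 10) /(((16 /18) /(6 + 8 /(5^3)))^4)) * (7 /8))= 250000000000 /947599706733687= 0.00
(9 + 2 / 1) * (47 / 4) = 517 / 4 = 129.25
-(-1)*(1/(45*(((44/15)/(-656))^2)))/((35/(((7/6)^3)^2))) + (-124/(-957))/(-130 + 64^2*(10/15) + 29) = 6463654508251/80722172916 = 80.07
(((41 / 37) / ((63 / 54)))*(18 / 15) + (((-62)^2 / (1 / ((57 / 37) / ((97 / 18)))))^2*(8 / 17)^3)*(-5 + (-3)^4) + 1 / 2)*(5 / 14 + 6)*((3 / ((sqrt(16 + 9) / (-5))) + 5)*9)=33937173080405865945603 / 31009142787770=1094424741.52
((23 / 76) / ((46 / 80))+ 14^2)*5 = 18670 / 19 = 982.63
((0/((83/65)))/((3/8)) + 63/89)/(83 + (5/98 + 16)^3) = 59295096/353351222317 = 0.00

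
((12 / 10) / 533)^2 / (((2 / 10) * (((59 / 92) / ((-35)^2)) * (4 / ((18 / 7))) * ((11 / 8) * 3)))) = 1391040 / 184373761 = 0.01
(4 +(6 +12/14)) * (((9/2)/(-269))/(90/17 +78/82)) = -79458/2732233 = -0.03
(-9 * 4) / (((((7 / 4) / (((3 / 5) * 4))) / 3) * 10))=-2592 / 175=-14.81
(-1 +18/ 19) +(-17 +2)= -286/ 19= -15.05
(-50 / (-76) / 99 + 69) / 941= 259603 / 3540042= 0.07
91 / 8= 11.38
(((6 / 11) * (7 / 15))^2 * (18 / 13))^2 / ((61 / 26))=24893568 / 7256445625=0.00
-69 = -69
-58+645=587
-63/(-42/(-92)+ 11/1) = -2898/527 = -5.50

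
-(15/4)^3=-3375/64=-52.73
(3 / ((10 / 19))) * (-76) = -2166 / 5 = -433.20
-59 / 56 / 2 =-59 / 112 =-0.53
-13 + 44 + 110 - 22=119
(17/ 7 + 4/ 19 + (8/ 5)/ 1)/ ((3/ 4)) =11276/ 1995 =5.65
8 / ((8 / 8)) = 8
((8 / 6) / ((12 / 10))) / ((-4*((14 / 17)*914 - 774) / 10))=425 / 3258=0.13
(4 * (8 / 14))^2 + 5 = 501 / 49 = 10.22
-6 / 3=-2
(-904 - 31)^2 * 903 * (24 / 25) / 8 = 94731021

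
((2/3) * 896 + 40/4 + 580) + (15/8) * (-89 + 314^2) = 4461311/24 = 185887.96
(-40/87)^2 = 1600/7569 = 0.21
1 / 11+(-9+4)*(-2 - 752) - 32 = 41119 / 11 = 3738.09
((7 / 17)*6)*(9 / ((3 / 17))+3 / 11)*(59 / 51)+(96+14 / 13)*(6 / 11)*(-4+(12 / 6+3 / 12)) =2226693 / 41327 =53.88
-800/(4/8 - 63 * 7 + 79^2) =-1600/11601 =-0.14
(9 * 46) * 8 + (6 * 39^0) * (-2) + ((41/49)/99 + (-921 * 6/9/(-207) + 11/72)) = 982772893/297528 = 3303.13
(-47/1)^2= 2209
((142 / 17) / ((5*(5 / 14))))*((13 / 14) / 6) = 923 / 1275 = 0.72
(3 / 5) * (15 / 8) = 9 / 8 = 1.12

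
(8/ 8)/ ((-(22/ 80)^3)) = -64000/ 1331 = -48.08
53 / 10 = 5.30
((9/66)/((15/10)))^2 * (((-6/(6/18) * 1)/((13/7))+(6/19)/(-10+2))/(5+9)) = -0.01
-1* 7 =-7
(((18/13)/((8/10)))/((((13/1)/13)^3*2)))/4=45/208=0.22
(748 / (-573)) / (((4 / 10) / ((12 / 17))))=-440 / 191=-2.30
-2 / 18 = -1 / 9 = -0.11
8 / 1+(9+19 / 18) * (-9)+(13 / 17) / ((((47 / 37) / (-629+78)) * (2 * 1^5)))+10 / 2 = -194438 / 799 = -243.35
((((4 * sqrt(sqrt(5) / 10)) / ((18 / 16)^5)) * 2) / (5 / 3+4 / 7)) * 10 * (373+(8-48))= 67895296 * sqrt(2) * 5^(3 / 4) / 102789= 3123.46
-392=-392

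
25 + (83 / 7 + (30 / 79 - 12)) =13956 / 553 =25.24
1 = 1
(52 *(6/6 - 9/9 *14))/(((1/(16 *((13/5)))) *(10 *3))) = -70304/75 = -937.39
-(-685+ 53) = 632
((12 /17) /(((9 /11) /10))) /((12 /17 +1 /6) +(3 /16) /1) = 1408 /173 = 8.14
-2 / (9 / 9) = -2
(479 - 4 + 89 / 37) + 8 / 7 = 123944 / 259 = 478.55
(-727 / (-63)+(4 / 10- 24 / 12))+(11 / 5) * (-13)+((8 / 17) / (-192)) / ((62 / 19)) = -49565291 / 2656080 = -18.66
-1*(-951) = 951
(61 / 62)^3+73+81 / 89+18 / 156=20674814397 / 275745496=74.98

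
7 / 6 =1.17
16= 16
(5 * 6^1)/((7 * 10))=0.43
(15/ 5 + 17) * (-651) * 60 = -781200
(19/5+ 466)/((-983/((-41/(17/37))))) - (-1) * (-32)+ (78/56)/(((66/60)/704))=527610911/584885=902.08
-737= -737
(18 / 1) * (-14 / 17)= -252 / 17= -14.82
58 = 58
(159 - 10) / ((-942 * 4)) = -149 / 3768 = -0.04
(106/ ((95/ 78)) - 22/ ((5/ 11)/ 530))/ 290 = -1214336/ 13775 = -88.16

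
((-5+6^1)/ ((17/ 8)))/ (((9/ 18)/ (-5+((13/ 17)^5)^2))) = -159073776166336/ 34271896307633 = -4.64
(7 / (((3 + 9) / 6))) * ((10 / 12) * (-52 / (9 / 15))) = -2275 / 9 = -252.78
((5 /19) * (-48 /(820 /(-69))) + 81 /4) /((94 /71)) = 100323 /6232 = 16.10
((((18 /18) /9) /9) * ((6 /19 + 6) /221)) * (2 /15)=16 /340119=0.00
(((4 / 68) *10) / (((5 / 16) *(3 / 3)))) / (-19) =-32 / 323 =-0.10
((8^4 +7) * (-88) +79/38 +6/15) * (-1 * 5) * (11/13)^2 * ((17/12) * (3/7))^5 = 906611937611941/8501921792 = 106636.12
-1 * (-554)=554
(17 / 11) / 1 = 1.55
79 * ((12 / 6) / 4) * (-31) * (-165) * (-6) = -1212255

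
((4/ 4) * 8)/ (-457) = -8/ 457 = -0.02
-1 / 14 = -0.07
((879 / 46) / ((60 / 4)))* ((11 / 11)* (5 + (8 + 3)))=2344 / 115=20.38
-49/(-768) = 49/768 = 0.06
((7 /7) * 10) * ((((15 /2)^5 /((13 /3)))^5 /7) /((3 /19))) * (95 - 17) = 5829232200679676234722137451171875 /1677109231616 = 3475761799404589268693.20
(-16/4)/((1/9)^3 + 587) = -729/106981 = -0.01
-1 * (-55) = 55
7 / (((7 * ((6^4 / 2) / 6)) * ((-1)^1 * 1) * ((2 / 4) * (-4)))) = 1 / 216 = 0.00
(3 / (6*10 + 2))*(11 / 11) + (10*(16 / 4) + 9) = 3041 / 62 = 49.05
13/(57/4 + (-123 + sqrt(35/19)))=-85956/718943 - 208 * sqrt(665)/3594715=-0.12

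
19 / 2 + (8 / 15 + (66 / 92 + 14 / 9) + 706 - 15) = 727922 / 1035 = 703.31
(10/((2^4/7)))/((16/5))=175/128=1.37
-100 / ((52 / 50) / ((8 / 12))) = -64.10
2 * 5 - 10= 0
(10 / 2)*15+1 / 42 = 75.02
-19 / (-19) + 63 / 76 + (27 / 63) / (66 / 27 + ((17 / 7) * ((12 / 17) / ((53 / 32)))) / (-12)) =601621 / 299212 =2.01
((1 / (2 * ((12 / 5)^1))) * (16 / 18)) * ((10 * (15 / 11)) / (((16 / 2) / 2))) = 125 / 198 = 0.63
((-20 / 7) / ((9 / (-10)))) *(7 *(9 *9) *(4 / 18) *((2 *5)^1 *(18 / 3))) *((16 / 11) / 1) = 384000 / 11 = 34909.09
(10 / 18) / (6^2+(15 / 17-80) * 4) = -85 / 42912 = -0.00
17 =17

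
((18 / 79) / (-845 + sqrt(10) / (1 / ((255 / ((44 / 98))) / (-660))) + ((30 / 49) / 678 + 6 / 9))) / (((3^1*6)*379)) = -109150504154083392 / 2759313251216414034165167 + 111245363518212*sqrt(10) / 2759313251216414034165167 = -0.00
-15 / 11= -1.36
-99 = -99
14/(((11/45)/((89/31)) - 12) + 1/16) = -897120/759499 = -1.18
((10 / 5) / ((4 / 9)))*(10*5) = 225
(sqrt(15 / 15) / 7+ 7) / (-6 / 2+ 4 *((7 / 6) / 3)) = -450 / 91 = -4.95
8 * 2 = 16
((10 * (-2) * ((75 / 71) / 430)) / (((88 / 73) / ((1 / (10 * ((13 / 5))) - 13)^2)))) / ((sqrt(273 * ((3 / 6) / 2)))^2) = -207263425 / 2065891828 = -0.10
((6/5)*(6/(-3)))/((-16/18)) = 27/10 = 2.70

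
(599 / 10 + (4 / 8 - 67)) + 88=81.40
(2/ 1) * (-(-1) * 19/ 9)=38/ 9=4.22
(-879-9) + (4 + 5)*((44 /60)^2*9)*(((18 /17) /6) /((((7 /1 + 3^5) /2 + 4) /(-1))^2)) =-697812237 /785825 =-888.00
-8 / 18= -4 / 9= -0.44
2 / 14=1 / 7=0.14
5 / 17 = 0.29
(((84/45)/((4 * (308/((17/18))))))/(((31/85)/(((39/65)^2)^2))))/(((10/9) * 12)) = 2601/68200000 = 0.00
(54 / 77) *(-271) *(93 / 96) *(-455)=14743755 / 176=83771.34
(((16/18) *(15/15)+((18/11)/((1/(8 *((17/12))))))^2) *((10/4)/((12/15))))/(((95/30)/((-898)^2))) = 274407694.33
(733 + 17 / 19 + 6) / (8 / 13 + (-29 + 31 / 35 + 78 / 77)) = -27.94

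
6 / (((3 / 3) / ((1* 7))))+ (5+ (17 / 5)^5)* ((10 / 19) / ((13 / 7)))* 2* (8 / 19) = 444739218 / 2933125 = 151.63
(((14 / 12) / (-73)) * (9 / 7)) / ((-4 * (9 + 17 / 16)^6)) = 6291456 / 1271388024262153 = 0.00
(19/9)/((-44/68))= -323/99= -3.26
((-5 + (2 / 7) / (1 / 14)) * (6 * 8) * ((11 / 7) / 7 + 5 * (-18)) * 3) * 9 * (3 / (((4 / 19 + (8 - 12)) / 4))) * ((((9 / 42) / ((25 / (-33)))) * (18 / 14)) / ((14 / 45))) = 36192746106 / 84035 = 430686.57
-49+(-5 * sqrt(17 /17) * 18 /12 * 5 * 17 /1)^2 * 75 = 121921679 /4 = 30480419.75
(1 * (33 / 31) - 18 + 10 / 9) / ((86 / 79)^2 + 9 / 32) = -881728480 / 81702639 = -10.79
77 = 77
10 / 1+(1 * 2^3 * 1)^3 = 522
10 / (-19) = -10 / 19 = -0.53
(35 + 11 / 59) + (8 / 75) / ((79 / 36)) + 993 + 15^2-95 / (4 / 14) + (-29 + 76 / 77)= 16019763481 / 17944850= 892.72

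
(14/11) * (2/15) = 28/165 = 0.17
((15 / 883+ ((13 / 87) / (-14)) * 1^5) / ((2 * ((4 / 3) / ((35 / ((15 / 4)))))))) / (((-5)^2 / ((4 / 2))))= 6791 / 3841050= 0.00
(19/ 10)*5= 19/ 2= 9.50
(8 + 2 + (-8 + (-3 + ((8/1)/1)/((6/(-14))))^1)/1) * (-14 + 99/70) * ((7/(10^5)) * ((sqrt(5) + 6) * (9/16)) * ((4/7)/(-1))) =-467811/14000000-155937 * sqrt(5)/28000000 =-0.05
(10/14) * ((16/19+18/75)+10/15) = 356/285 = 1.25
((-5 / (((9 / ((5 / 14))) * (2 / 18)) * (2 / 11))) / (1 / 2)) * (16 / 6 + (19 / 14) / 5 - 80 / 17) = 347105 / 9996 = 34.72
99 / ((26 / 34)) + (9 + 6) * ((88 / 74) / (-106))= 3296073 / 25493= 129.29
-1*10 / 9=-10 / 9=-1.11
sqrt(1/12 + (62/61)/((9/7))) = sqrt(117059)/366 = 0.93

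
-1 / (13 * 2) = -0.04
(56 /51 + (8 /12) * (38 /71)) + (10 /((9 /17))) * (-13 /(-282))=3562099 /1531683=2.33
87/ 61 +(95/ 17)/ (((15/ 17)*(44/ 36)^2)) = 41820/ 7381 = 5.67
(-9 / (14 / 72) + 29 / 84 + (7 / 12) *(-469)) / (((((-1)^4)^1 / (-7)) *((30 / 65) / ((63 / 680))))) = 61061 / 136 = 448.98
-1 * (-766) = 766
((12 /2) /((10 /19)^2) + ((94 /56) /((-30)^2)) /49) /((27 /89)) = 476075507 /6667920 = 71.40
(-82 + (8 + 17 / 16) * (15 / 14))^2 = 262213249 / 50176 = 5225.87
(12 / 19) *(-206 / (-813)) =824 / 5149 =0.16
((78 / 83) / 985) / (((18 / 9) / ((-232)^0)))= 39 / 81755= 0.00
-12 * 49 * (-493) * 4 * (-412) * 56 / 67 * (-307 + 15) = 7811821860864 / 67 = 116594356132.30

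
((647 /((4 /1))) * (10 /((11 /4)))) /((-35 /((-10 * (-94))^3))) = -1074775696000 /77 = -13958125922.08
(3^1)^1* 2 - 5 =1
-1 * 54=-54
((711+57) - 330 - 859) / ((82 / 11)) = -4631 / 82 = -56.48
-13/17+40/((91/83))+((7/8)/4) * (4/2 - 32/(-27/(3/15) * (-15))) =1812082261/50122800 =36.15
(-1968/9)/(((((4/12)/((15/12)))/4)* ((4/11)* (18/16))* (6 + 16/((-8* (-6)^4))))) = -1336.64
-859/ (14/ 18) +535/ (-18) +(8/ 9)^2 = -1133.36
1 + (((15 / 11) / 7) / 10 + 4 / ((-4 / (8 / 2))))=-459 / 154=-2.98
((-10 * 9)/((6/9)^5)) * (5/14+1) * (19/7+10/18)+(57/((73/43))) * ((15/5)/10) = -864998199/286160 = -3022.78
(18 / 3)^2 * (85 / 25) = 612 / 5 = 122.40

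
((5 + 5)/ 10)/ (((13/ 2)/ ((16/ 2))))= 16/ 13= 1.23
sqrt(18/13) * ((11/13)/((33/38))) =1.15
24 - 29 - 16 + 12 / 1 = -9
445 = 445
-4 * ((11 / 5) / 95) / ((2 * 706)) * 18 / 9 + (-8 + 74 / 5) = 1140168 / 167675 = 6.80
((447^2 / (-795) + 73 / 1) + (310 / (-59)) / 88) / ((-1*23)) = 122722843 / 15822620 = 7.76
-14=-14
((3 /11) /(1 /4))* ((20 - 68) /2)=-288 /11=-26.18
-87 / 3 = -29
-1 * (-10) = 10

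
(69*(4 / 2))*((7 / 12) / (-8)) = -161 / 16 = -10.06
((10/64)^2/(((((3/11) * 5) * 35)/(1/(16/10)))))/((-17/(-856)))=5885/365568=0.02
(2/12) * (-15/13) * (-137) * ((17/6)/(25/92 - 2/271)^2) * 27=1809646461620/62748517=28839.67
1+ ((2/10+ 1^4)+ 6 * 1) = 41/5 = 8.20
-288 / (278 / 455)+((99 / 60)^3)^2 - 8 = -4084933952309 / 8896000000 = -459.19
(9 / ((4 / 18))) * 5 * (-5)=-2025 / 2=-1012.50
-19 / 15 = -1.27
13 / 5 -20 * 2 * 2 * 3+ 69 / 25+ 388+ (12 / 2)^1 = 3984 / 25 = 159.36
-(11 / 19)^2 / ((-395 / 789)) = 95469 / 142595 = 0.67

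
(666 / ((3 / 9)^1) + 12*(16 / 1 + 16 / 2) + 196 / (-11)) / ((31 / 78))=1946100 / 341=5707.04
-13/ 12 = -1.08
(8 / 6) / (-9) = -4 / 27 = -0.15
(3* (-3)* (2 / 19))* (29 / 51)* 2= -348 / 323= -1.08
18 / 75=6 / 25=0.24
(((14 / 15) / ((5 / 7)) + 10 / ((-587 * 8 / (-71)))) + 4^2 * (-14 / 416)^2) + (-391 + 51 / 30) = -46167967451 / 119043600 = -387.82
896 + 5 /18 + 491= 1387.28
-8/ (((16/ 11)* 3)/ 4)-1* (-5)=-7/ 3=-2.33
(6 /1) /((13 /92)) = 552 /13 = 42.46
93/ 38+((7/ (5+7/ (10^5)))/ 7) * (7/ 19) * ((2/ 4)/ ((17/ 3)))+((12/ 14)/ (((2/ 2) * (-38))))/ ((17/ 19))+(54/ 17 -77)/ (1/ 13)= -721478033953/ 753677218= -957.28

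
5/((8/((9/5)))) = 9/8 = 1.12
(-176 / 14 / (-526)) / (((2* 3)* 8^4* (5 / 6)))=11 / 9425920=0.00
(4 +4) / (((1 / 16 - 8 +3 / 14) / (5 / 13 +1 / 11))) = -60928 / 123695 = -0.49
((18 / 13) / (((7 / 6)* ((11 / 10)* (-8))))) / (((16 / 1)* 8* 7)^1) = -135 / 896896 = -0.00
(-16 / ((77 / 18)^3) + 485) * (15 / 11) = 3319877895 / 5021863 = 661.08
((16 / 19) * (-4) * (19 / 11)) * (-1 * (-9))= -52.36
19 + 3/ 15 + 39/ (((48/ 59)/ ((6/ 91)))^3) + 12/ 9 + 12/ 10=9684629959/ 445186560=21.75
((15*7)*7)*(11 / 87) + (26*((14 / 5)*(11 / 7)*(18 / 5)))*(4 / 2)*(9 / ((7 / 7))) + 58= 5483937 / 725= 7564.05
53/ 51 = 1.04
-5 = -5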